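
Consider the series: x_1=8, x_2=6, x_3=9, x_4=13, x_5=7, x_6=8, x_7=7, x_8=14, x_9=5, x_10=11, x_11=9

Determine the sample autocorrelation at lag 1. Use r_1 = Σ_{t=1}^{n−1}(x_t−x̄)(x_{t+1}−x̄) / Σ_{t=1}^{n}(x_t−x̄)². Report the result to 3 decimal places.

-0.492

Mean x̄ = (8 + 6 + 9 + 13 + 7 + 8 + 7 + 14 + 5 + 11 + 9)/11 = 8.8182
Numerator Σ_{t=1}^{10}(x_t−x̄)(x_{t+1}−x̄) = -39.2149
Denominator Σ(x_t−x̄)² = 79.6364
r_1 = -39.2149 / 79.6364 = -0.492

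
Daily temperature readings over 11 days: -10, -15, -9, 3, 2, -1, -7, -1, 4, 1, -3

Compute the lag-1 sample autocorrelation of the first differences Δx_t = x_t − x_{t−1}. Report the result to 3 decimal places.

First differences Δx: -5, 6, 12, -1, -3, -6, 6, 5, -3, -4
Mean of differences = 0.7000
Numerator Σ(Δx_t−Δx̄)(Δx_{t+1}−Δx̄) = 30.3100
Denominator Σ(Δx_t−Δx̄)² = 332.1000
r_1(Δx) = 30.3100 / 332.1000 = 0.091

0.091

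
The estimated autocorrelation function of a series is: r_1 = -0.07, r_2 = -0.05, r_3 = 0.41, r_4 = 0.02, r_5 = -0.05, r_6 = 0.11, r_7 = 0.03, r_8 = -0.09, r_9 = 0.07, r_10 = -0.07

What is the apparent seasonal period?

The largest autocorrelation is r_3 = 0.41; the remaining lags stay at or below 0.11.
The dominant spike at lag 3 indicates a seasonal period of 3.

3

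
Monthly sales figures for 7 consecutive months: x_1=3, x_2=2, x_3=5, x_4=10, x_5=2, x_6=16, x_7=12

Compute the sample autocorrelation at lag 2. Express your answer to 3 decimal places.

0.030

Mean x̄ = (3 + 2 + 5 + 10 + 2 + 16 + 12)/7 = 7.1429
Deviations from mean: -4.1429, -5.1429, -2.1429, 2.8571, -5.1429, 8.8571, 4.8571
Numerator Σ_{t=1}^{5}(x_t−x̄)(x_{t+2}−x̄) = 5.5306
Denominator Σ(x_t−x̄)² = 184.8571
r_2 = 5.5306 / 184.8571 = 0.030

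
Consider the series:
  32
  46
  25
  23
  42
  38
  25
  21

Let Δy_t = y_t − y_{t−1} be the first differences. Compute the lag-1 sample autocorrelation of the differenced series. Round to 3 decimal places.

-0.251

First differences Δy: 14, -21, -2, 19, -4, -13, -4
Mean of differences = -1.5714
Numerator Σ(Δy_t−Δȳ)(Δy_{t+1}−Δȳ) = -297.4694
Denominator Σ(Δy_t−Δȳ)² = 1185.7143
r_1(Δy) = -297.4694 / 1185.7143 = -0.251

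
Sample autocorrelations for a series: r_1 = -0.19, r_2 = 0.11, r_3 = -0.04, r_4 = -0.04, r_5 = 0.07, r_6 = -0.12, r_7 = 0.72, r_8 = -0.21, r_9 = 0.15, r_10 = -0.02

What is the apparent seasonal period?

7

The largest autocorrelation is r_7 = 0.72; the remaining lags stay at or below 0.15.
The dominant spike at lag 7 indicates a seasonal period of 7.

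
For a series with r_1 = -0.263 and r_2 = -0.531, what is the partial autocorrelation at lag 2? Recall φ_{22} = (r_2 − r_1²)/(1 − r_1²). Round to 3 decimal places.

-0.645

φ_{22} = (r_2 − r_1²) / (1 − r_1²)
r_1² = (-0.263)² = 0.069169
Numerator = -0.531 − 0.0692 = -0.6002; denominator = 1 − 0.0692 = 0.9308
φ_{22} = -0.6002 / 0.9308 = -0.645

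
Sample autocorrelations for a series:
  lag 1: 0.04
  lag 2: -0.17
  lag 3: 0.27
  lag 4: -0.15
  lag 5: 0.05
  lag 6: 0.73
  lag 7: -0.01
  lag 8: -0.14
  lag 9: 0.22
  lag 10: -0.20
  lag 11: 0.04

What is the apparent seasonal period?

The largest autocorrelation is r_6 = 0.73; the remaining lags stay at or below 0.27.
The dominant spike at lag 6 indicates a seasonal period of 6.

6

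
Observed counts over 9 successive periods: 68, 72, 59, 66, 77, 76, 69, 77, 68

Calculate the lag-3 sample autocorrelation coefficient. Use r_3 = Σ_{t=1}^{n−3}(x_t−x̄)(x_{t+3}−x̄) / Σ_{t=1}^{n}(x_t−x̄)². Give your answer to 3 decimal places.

Mean x̄ = (68 + 72 + 59 + 66 + 77 + 76 + 69 + 77 + 68)/9 = 70.2222
Σ(x_t−x̄)(x_{t+3}−x̄) = (9.3827) + (12.0494) + (-64.8395) + (5.1605) + (45.9383) + (-12.8395) = -5.1481
Denominator Σ(x_t−x̄)² = 283.5556
r_3 = -5.1481 / 283.5556 = -0.018

-0.018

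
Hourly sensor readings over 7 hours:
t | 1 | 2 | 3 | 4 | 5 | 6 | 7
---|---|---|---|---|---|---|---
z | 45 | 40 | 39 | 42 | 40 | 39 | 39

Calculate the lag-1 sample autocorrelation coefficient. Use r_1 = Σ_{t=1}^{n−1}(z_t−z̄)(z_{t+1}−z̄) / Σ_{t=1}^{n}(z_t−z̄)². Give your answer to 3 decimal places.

-0.045

Mean z̄ = (45 + 40 + 39 + 42 + 40 + 39 + 39)/7 = 40.5714
Deviations from mean: 4.4286, -0.5714, -1.5714, 1.4286, -0.5714, -1.5714, -1.5714
Numerator Σ_{t=1}^{6}(z_t−z̄)(z_{t+1}−z̄) = -1.3265
Denominator Σ(z_t−z̄)² = 29.7143
r_1 = -1.3265 / 29.7143 = -0.045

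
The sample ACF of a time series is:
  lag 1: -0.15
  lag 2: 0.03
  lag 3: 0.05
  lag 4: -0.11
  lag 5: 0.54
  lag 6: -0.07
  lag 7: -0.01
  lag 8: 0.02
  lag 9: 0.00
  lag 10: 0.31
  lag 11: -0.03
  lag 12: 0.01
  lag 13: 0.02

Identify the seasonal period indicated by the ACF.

5

The largest autocorrelation is r_5 = 0.54, with a weaker echo at lag 10 (0.31); the remaining lags stay at or below 0.05.
The dominant spike at lag 5 indicates a seasonal period of 5.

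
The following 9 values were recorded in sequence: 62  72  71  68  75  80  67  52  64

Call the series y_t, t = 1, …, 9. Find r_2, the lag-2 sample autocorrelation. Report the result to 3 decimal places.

-0.360

Mean ȳ = (62 + 72 + 71 + 68 + 75 + 80 + 67 + 52 + 64)/9 = 67.8889
Σ(y_t−ȳ)(y_{t+2}−ȳ) = (-18.3210) + (0.4568) + (22.1235) + (1.3457) + (-6.3210) + (-192.4321) + (3.4568) = -189.6914
Denominator Σ(y_t−ȳ)² = 526.8889
r_2 = -189.6914 / 526.8889 = -0.360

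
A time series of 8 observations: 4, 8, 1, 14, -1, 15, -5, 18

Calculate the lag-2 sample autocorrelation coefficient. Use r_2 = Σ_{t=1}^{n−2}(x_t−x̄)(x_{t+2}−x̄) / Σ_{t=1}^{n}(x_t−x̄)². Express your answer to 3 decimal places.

Mean x̄ = (4 + 8 + 1 + 14 − 1 + 15 − 5 + 18)/8 = 6.7500
Deviations from mean: -2.7500, 1.2500, -5.7500, 7.2500, -7.7500, 8.2500, -11.7500, 11.2500
Σ(x_t−x̄)(x_{t+2}−x̄) = (15.8125) + (9.0625) + (44.5625) + (59.8125) + (91.0625) + (92.8125) = 313.1250
Denominator Σ(x_t−x̄)² = 487.5000
r_2 = 313.1250 / 487.5000 = 0.642

0.642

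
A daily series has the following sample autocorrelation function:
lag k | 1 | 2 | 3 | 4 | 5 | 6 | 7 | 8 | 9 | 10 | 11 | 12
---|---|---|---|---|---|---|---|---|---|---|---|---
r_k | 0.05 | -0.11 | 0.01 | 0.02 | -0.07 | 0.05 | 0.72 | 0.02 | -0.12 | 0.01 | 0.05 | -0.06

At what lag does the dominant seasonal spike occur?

The largest autocorrelation is r_7 = 0.72; the remaining lags stay at or below 0.05.
The dominant spike at lag 7 indicates a seasonal period of 7.

7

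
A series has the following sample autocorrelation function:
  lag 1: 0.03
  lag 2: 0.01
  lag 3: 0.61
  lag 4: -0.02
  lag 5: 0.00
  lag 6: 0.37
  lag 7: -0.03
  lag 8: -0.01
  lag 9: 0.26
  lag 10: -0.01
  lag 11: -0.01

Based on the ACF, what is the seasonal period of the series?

3

The largest autocorrelation is r_3 = 0.61, with weaker echoes at lags 6 (0.37) and 9 (0.26); the remaining lags stay at or below 0.03.
The dominant spike at lag 3 indicates a seasonal period of 3.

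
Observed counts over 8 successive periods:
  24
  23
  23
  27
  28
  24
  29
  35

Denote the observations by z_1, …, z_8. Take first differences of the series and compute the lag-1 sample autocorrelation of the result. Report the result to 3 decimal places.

-0.024

First differences Δz: -1, 0, 4, 1, -4, 5, 6
Mean of differences = 1.5714
Numerator Σ(Δz_t−Δz̄)(Δz_{t+1}−Δz̄) = -1.8980
Denominator Σ(Δz_t−Δz̄)² = 77.7143
r_1(Δz) = -1.8980 / 77.7143 = -0.024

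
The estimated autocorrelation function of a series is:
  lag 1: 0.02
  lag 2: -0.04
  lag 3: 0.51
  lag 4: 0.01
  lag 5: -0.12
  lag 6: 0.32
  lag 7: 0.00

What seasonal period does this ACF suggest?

The largest autocorrelation is r_3 = 0.51, with a weaker echo at lag 6 (0.32); the remaining lags stay at or below 0.02.
The dominant spike at lag 3 indicates a seasonal period of 3.

3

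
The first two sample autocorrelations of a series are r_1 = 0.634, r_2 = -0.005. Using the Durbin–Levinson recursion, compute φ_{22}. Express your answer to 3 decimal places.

φ_{22} = (r_2 − r_1²) / (1 − r_1²)
r_1² = (0.634)² = 0.401956
Numerator = -0.005 − 0.4020 = -0.4070; denominator = 1 − 0.4020 = 0.5980
φ_{22} = -0.4070 / 0.5980 = -0.680

-0.680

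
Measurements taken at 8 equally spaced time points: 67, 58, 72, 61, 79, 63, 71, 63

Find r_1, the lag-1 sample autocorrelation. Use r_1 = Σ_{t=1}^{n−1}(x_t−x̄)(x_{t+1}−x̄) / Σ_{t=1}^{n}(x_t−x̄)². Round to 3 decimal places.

-0.679

Mean x̄ = (67 + 58 + 72 + 61 + 79 + 63 + 71 + 63)/8 = 66.7500
Deviations from mean: 0.2500, -8.7500, 5.2500, -5.7500, 12.2500, -3.7500, 4.2500, -3.7500
Σ(x_t−x̄)(x_{t+1}−x̄) = (-2.1875) + (-45.9375) + (-30.1875) + (-70.4375) + (-45.9375) + (-15.9375) + (-15.9375) = -226.5625
Denominator Σ(x_t−x̄)² = 333.5000
r_1 = -226.5625 / 333.5000 = -0.679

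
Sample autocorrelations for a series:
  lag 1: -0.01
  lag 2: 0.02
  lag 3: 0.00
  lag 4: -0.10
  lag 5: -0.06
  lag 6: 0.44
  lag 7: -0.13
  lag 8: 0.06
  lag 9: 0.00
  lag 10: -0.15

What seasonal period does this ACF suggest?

The largest autocorrelation is r_6 = 0.44; the remaining lags stay at or below 0.06.
The dominant spike at lag 6 indicates a seasonal period of 6.

6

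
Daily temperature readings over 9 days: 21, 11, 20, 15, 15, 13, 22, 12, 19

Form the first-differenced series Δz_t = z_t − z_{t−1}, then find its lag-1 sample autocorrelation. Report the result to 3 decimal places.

-0.712

First differences Δz: -10, 9, -5, 0, -2, 9, -10, 7
Mean of differences = -0.2500
Numerator Σ(Δz_t−Δz̄)(Δz_{t+1}−Δz̄) = -312.8125
Denominator Σ(Δz_t−Δz̄)² = 439.5000
r_1(Δz) = -312.8125 / 439.5000 = -0.712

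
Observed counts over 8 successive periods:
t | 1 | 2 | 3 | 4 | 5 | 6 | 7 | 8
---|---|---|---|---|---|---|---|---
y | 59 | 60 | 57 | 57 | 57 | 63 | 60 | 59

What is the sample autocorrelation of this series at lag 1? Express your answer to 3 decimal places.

0.067

Mean ȳ = (59 + 60 + 57 + 57 + 57 + 63 + 60 + 59)/8 = 59.0000
Deviations from mean: 0.0000, 1.0000, -2.0000, -2.0000, -2.0000, 4.0000, 1.0000, 0.0000
Numerator Σ_{t=1}^{7}(y_t−ȳ)(y_{t+1}−ȳ) = 2.0000
Denominator Σ(y_t−ȳ)² = 30.0000
r_1 = 2.0000 / 30.0000 = 0.067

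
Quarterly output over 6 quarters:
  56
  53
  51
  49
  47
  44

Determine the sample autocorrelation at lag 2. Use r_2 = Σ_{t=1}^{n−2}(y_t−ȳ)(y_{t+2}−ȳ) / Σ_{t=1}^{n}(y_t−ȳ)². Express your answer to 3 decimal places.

0.065

Mean ȳ = (56 + 53 + 51 + 49 + 47 + 44)/6 = 50.0000
Deviations from mean: 6.0000, 3.0000, 1.0000, -1.0000, -3.0000, -6.0000
Numerator Σ_{t=1}^{4}(y_t−ȳ)(y_{t+2}−ȳ) = 6.0000
Denominator Σ(y_t−ȳ)² = 92.0000
r_2 = 6.0000 / 92.0000 = 0.065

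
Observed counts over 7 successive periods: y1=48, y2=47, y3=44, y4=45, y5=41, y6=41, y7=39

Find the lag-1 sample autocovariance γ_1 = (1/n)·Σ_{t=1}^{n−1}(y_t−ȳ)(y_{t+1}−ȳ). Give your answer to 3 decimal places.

Mean ȳ = (48 + 47 + 44 + 45 + 41 + 41 + 39)/7 = 43.5714
Σ_{t=1}^{6}(y_t−ȳ)(y_{t+1}−ȳ) = 31.9592
γ_1 = 31.9592 / 7 = 4.566

4.566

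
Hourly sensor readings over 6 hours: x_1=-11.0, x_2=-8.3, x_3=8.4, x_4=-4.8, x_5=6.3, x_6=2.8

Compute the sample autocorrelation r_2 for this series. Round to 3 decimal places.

Mean x̄ = (-11.0 − 8.3 + 8.4 − 4.8 + 6.3 + 2.8)/6 = -1.1000
Deviations from mean: -9.9000, -7.2000, 9.5000, -3.7000, 7.4000, 3.9000
Numerator Σ_{t=1}^{4}(x_t−x̄)(x_{t+2}−x̄) = -11.5400
Denominator Σ(x_t−x̄)² = 323.7600
r_2 = -11.5400 / 323.7600 = -0.036

-0.036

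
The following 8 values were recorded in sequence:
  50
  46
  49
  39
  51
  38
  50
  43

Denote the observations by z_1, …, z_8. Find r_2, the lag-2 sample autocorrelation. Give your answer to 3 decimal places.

Mean z̄ = (50 + 46 + 49 + 39 + 51 + 38 + 50 + 43)/8 = 45.7500
Deviations from mean: 4.2500, 0.2500, 3.2500, -6.7500, 5.2500, -7.7500, 4.2500, -2.7500
Σ(z_t−z̄)(z_{t+2}−z̄) = (13.8125) + (-1.6875) + (17.0625) + (52.3125) + (22.3125) + (21.3125) = 125.1250
Denominator Σ(z_t−z̄)² = 187.5000
r_2 = 125.1250 / 187.5000 = 0.667

0.667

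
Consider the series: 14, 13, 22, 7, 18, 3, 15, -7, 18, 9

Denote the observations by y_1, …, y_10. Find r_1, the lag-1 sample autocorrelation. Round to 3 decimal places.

-0.525

Mean ȳ = (14 + 13 + 22 + 7 + 18 + 3 + 15 − 7 + 18 + 9)/10 = 11.2000
Numerator Σ_{t=1}^{9}(y_t−ȳ)(y_{t+1}−ȳ) = -344.2400
Denominator Σ(y_t−ȳ)² = 655.6000
r_1 = -344.2400 / 655.6000 = -0.525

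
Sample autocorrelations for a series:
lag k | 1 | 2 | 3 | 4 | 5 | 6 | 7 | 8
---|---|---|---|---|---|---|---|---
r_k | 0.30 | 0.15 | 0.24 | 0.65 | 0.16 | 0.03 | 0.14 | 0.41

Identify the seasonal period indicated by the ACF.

The largest autocorrelation is r_4 = 0.65, with a weaker echo at lag 8 (0.41); the remaining lags stay at or below 0.30. The elevated value at lag 1 (0.30), dropping to 0.15 at lag 2, reflects decaying short-term dependence rather than seasonality.
The dominant spike at lag 4 indicates a seasonal period of 4.

4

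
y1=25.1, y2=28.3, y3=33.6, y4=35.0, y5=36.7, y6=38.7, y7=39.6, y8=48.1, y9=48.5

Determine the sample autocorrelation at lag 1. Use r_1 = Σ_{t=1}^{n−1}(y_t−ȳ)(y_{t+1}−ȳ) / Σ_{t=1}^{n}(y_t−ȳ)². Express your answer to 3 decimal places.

0.604

Mean ȳ = (25.1 + 28.3 + 33.6 + 35.0 + 36.7 + 38.7 + 39.6 + 48.1 + 48.5)/9 = 37.0667
Numerator Σ_{t=1}^{8}(y_t−ȳ)(y_{t+1}−ȳ) = 300.8589
Denominator Σ(y_t−ȳ)² = 498.0200
r_1 = 300.8589 / 498.0200 = 0.604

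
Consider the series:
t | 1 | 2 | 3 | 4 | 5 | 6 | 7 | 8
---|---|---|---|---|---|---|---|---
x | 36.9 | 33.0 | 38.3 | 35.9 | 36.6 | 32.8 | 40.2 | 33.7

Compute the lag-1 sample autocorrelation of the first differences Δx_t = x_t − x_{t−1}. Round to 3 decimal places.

-0.695

First differences Δx: -3.9, 5.3, -2.4, 0.7, -3.8, 7.4, -6.5
Mean of differences = -0.4571
Numerator Σ(Δx_t−Δx̄)(Δx_{t+1}−Δx̄) = -110.8676
Denominator Σ(Δx_t−Δx̄)² = 159.5371
r_1(Δx) = -110.8676 / 159.5371 = -0.695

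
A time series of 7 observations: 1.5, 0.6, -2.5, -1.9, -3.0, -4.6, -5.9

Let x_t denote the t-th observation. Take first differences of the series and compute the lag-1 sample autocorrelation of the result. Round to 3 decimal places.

First differences Δx: -0.9, -3.1, 0.6, -1.1, -1.6, -1.3
Mean of differences = -1.2333
Numerator Σ(Δx_t−Δx̄)(Δx_{t+1}−Δx̄) = -3.8244
Denominator Σ(Δx_t−Δx̄)² = 7.1133
r_1(Δx) = -3.8244 / 7.1133 = -0.538

-0.538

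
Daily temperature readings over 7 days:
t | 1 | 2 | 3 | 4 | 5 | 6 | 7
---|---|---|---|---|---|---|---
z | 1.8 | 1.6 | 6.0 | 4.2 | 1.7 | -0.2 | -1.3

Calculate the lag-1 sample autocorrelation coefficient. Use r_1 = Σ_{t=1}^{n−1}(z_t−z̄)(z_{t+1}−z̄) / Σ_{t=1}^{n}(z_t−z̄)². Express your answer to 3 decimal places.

0.397

Mean z̄ = (1.8 + 1.6 + 6.0 + 4.2 + 1.7 − 0.2 − 1.3)/7 = 1.9714
Numerator Σ_{t=1}^{6}(z_t−z̄)(z_{t+1}−z̄) = 14.6335
Denominator Σ(z_t−z̄)² = 36.8543
r_1 = 14.6335 / 36.8543 = 0.397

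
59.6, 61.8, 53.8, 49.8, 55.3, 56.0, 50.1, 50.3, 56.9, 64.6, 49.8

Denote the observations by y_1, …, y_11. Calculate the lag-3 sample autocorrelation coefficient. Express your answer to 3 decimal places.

Mean ȳ = (59.6 + 61.8 + 53.8 + 49.8 + 55.3 + 56.0 + 50.1 + 50.3 + 56.9 + 64.6 + 49.8)/11 = 55.2727
Numerator Σ_{t=1}^{8}(y_t−ȳ)(y_{t+3}−ȳ) = -16.2513
Denominator Σ(y_t−ȳ)² = 265.0618
r_3 = -16.2513 / 265.0618 = -0.061

-0.061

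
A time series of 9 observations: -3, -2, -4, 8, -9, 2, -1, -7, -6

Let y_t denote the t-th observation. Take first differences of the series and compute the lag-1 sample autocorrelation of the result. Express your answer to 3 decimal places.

First differences Δy: 1, -2, 12, -17, 11, -3, -6, 1
Mean of differences = -0.3750
Numerator Σ(Δy_t−Δȳ)(Δy_{t+1}−Δȳ) = -440.0156
Denominator Σ(Δy_t−Δȳ)² = 603.8750
r_1(Δy) = -440.0156 / 603.8750 = -0.729

-0.729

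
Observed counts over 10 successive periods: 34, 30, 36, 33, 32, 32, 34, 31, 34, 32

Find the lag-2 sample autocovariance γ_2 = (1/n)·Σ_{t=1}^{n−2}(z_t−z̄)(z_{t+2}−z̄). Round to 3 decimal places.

Mean z̄ = (34 + 30 + 36 + 33 + 32 + 32 + 34 + 31 + 34 + 32)/10 = 32.8000
Σ_{t=1}^{8}(z_t−z̄)(z_{t+2}−z̄) = 3.9200
γ_2 = 3.9200 / 10 = 0.392

0.392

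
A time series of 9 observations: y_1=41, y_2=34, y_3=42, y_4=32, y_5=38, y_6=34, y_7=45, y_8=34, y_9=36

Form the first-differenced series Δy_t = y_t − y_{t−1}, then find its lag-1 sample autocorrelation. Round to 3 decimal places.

-0.802

First differences Δy: -7, 8, -10, 6, -4, 11, -11, 2
Mean of differences = -0.6250
Numerator Σ(Δy_t−Δȳ)(Δy_{t+1}−Δȳ) = -407.3906
Denominator Σ(Δy_t−Δȳ)² = 507.8750
r_1(Δy) = -407.3906 / 507.8750 = -0.802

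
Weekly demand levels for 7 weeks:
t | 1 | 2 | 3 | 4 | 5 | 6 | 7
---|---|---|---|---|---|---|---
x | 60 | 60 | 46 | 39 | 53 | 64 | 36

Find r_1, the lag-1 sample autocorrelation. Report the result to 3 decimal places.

Mean x̄ = (60 + 60 + 46 + 39 + 53 + 64 + 36)/7 = 51.1429
Deviations from mean: 8.8571, 8.8571, -5.1429, -12.1429, 1.8571, 12.8571, -15.1429
Σ(x_t−x̄)(x_{t+1}−x̄) = (78.4490) + (-45.5510) + (62.4490) + (-22.5510) + (23.8776) + (-194.6939) = -98.0204
Denominator Σ(x_t−x̄)² = 728.8571
r_1 = -98.0204 / 728.8571 = -0.134

-0.134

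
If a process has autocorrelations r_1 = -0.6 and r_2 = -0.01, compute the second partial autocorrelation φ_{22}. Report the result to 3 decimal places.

-0.578

φ_{22} = (r_2 − r_1²) / (1 − r_1²)
r_1² = (-0.6)² = 0.36
Numerator = -0.01 − 0.3600 = -0.3700; denominator = 1 − 0.3600 = 0.6400
φ_{22} = -0.3700 / 0.6400 = -0.578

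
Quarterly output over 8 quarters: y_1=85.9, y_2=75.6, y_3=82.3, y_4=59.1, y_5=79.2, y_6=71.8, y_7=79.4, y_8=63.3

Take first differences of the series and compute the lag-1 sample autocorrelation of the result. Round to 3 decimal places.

-0.730

First differences Δy: -10.3, 6.7, -23.2, 20.1, -7.4, 7.6, -16.1
Mean of differences = -3.2286
Numerator Σ(Δy_t−Δȳ)(Δy_{t+1}−Δȳ) = -1016.2651
Denominator Σ(Δy_t−Δȳ)² = 1391.9943
r_1(Δy) = -1016.2651 / 1391.9943 = -0.730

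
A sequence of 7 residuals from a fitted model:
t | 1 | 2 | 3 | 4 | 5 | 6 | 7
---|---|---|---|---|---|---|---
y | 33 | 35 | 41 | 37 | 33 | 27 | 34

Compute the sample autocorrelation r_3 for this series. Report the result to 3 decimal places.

-0.494

Mean ȳ = (33 + 35 + 41 + 37 + 33 + 27 + 34)/7 = 34.2857
Deviations from mean: -1.2857, 0.7143, 6.7143, 2.7143, -1.2857, -7.2857, -0.2857
Σ(y_t−ȳ)(y_{t+3}−ȳ) = (-3.4898) + (-0.9184) + (-48.9184) + (-0.7755) = -54.1020
Denominator Σ(y_t−ȳ)² = 109.4286
r_3 = -54.1020 / 109.4286 = -0.494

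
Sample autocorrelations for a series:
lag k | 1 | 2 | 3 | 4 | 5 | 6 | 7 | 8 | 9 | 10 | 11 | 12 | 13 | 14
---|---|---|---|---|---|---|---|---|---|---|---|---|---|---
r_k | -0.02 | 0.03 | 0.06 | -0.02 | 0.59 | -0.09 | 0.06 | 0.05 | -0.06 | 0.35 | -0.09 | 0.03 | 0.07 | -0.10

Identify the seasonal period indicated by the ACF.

5

The largest autocorrelation is r_5 = 0.59, with a weaker echo at lag 10 (0.35); the remaining lags stay at or below 0.07.
The dominant spike at lag 5 indicates a seasonal period of 5.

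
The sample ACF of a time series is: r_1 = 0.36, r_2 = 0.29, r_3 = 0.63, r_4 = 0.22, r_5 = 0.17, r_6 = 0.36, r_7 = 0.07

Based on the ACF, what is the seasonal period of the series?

3

The largest autocorrelation is r_3 = 0.63; the remaining lags stay at or below 0.36. The elevated value at lag 1 (0.36), dropping to 0.29 at lag 2, reflects decaying short-term dependence rather than seasonality.
The dominant spike at lag 3 indicates a seasonal period of 3.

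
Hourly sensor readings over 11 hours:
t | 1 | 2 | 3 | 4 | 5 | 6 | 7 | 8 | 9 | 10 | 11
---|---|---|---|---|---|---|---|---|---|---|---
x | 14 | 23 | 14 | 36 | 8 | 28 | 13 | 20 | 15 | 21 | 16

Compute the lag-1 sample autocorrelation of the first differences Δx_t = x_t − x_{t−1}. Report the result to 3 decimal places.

-0.893

First differences Δx: 9, -9, 22, -28, 20, -15, 7, -5, 6, -5
Mean of differences = 0.2000
Numerator Σ(Δx_t−Δx̄)(Δx_{t+1}−Δx̄) = -1954.6400
Denominator Σ(Δx_t−Δx̄)² = 2189.6000
r_1(Δx) = -1954.6400 / 2189.6000 = -0.893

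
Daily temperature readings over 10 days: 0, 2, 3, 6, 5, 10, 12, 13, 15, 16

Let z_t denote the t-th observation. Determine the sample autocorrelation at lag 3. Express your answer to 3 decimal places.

0.158

Mean z̄ = (0 + 2 + 3 + 6 + 5 + 10 + 12 + 13 + 15 + 16)/10 = 8.2000
Numerator Σ_{t=1}^{7}(z_t−z̄)(z_{t+3}−z̄) = 46.6800
Denominator Σ(z_t−z̄)² = 295.6000
r_3 = 46.6800 / 295.6000 = 0.158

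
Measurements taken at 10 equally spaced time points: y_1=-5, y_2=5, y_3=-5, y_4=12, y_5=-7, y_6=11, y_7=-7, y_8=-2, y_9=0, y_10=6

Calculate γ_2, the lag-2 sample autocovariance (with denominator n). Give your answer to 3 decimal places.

Mean ȳ = (-5 + 5 − 5 + 12 − 7 + 11 − 7 − 2 + 0 + 6)/10 = 0.8000
Σ_{t=1}^{8}(y_t−ȳ)(y_{t+2}−ȳ) = 264.1200
γ_2 = 264.1200 / 10 = 26.412

26.412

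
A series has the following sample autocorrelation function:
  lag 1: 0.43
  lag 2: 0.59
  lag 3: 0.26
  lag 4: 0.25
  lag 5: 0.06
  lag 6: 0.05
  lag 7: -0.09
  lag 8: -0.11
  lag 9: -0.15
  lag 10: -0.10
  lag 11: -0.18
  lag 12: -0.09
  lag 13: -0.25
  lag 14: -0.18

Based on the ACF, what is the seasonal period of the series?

2

The largest autocorrelation is r_2 = 0.59; the remaining lags stay at or below 0.43.
The dominant spike at lag 2 indicates a seasonal period of 2.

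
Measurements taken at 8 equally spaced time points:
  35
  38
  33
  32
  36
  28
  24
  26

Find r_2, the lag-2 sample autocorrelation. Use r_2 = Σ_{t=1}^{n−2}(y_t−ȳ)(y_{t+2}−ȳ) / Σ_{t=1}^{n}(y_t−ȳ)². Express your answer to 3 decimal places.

-0.006

Mean ȳ = (35 + 38 + 33 + 32 + 36 + 28 + 24 + 26)/8 = 31.5000
Σ(y_t−ȳ)(y_{t+2}−ȳ) = (5.2500) + (3.2500) + (6.7500) + (-1.7500) + (-33.7500) + (19.2500) = -1.0000
Denominator Σ(y_t−ȳ)² = 176.0000
r_2 = -1.0000 / 176.0000 = -0.006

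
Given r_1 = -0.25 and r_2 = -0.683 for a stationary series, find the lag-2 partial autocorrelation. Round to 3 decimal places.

φ_{22} = (r_2 − r_1²) / (1 − r_1²)
r_1² = (-0.25)² = 0.0625
Numerator = -0.683 − 0.0625 = -0.7455; denominator = 1 − 0.0625 = 0.9375
φ_{22} = -0.7455 / 0.9375 = -0.795

-0.795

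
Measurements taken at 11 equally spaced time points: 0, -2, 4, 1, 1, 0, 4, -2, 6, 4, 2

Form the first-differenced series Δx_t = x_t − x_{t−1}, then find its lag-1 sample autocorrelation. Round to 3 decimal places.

First differences Δx: -2, 6, -3, 0, -1, 4, -6, 8, -2, -2
Mean of differences = 0.2000
Numerator Σ(Δx_t−Δx̄)(Δx_{t+1}−Δx̄) = -119.2400
Denominator Σ(Δx_t−Δx̄)² = 173.6000
r_1(Δx) = -119.2400 / 173.6000 = -0.687

-0.687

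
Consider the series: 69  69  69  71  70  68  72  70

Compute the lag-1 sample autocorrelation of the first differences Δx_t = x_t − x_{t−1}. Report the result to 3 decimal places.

First differences Δx: 0, 0, 2, -1, -2, 4, -2
Mean of differences = 0.1429
Numerator Σ(Δx_t−Δx̄)(Δx_{t+1}−Δx̄) = -16.4490
Denominator Σ(Δx_t−Δx̄)² = 28.8571
r_1(Δx) = -16.4490 / 28.8571 = -0.570

-0.570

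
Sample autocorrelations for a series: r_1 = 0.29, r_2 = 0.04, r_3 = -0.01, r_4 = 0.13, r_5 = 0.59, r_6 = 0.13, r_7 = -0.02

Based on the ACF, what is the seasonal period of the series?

5

The largest autocorrelation is r_5 = 0.59; the remaining lags stay at or below 0.29. The elevated value at lag 1 (0.29), dropping to 0.04 at lag 2, reflects decaying short-term dependence rather than seasonality.
The dominant spike at lag 5 indicates a seasonal period of 5.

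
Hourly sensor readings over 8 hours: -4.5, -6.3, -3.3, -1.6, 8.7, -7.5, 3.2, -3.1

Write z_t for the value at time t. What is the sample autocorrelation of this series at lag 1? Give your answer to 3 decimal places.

Mean z̄ = (-4.5 − 6.3 − 3.3 − 1.6 + 8.7 − 7.5 + 3.2 − 3.1)/8 = -1.8000
Σ(z_t−z̄)(z_{t+1}−z̄) = (12.1500) + (6.7500) + (-0.3000) + (2.1000) + (-59.8500) + (-28.5000) + (-6.5000) = -74.1500
Denominator Σ(z_t−z̄)² = 199.2600
r_1 = -74.1500 / 199.2600 = -0.372

-0.372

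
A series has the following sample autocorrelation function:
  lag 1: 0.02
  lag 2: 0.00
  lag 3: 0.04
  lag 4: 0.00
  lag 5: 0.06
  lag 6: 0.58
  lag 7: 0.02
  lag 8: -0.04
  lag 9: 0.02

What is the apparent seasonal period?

6

The largest autocorrelation is r_6 = 0.58; the remaining lags stay at or below 0.06.
The dominant spike at lag 6 indicates a seasonal period of 6.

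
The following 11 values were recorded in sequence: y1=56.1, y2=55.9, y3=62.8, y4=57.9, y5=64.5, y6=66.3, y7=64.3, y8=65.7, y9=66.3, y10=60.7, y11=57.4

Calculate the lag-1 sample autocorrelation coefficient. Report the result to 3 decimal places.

0.377

Mean ȳ = (56.1 + 55.9 + 62.8 + 57.9 + 64.5 + 66.3 + 64.3 + 65.7 + 66.3 + 60.7 + 57.4)/11 = 61.6273
Numerator Σ_{t=1}^{10}(y_t−ȳ)(y_{t+1}−ȳ) = 65.2765
Denominator Σ(y_t−ȳ)² = 173.0018
r_1 = 65.2765 / 173.0018 = 0.377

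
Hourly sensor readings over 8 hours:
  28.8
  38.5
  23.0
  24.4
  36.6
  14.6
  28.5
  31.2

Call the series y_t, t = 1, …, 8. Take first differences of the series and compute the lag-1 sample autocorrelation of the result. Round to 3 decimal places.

First differences Δy: 9.7, -15.5, 1.4, 12.2, -22.0, 13.9, 2.7
Mean of differences = 0.3429
Numerator Σ(Δy_t−Δȳ)(Δy_{t+1}−Δȳ) = -688.3290
Denominator Σ(Δy_t−Δȳ)² = 1168.8171
r_1(Δy) = -688.3290 / 1168.8171 = -0.589

-0.589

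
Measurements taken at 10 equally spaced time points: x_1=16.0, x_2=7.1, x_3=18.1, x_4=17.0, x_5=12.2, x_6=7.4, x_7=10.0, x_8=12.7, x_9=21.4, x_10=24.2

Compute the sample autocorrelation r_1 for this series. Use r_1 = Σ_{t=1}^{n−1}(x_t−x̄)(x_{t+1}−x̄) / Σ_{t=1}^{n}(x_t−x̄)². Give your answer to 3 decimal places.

Mean x̄ = (16.0 + 7.1 + 18.1 + 17.0 + 12.2 + 7.4 + 10.0 + 12.7 + 21.4 + 24.2)/10 = 14.6100
Numerator Σ_{t=1}^{9}(x_t−x̄)(x_{t+1}−x̄) = 77.4989
Denominator Σ(x_t−x̄)² = 296.9890
r_1 = 77.4989 / 296.9890 = 0.261

0.261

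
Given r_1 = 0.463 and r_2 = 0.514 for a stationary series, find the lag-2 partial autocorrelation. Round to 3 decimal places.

φ_{22} = (r_2 − r_1²) / (1 − r_1²)
r_1² = (0.463)² = 0.214369
Numerator = 0.514 − 0.2144 = 0.2996; denominator = 1 − 0.2144 = 0.7856
φ_{22} = 0.2996 / 0.7856 = 0.381

0.381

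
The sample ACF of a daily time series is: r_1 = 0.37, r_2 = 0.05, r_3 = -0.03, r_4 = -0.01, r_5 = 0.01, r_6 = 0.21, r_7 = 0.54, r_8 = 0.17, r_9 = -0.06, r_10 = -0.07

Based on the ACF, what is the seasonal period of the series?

7

The largest autocorrelation is r_7 = 0.54; the remaining lags stay at or below 0.37. The elevated value at lag 1 (0.37), dropping to 0.05 at lag 2, reflects decaying short-term dependence rather than seasonality.
The dominant spike at lag 7 indicates a seasonal period of 7.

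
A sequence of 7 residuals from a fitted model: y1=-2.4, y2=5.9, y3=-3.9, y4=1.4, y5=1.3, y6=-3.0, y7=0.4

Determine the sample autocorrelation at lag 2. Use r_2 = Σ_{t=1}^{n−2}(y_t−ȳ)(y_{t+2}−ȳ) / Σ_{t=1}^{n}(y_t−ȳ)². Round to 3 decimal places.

Mean ȳ = (-2.4 + 5.9 − 3.9 + 1.4 + 1.3 − 3.0 + 0.4)/7 = -0.0429
Deviations from mean: -2.3571, 5.9429, -3.8571, 1.4429, 1.3429, -2.9571, 0.4429
Σ(y_t−ȳ)(y_{t+2}−ȳ) = (9.0918) + (8.5747) + (-5.1796) + (-4.2667) + (0.5947) = 8.8149
Denominator Σ(y_t−ȳ)² = 68.5771
r_2 = 8.8149 / 68.5771 = 0.129

0.129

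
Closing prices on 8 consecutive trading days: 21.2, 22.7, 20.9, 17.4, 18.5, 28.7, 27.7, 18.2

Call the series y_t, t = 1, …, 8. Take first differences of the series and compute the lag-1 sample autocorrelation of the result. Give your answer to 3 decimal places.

First differences Δy: 1.5, -1.8, -3.5, 1.1, 10.2, -1.0, -9.5
Mean of differences = -0.4286
Numerator Σ(Δy_t−Δȳ)(Δy_{t+1}−Δȳ) = 12.2292
Denominator Σ(Δy_t−Δȳ)² = 212.9543
r_1(Δy) = 12.2292 / 212.9543 = 0.057

0.057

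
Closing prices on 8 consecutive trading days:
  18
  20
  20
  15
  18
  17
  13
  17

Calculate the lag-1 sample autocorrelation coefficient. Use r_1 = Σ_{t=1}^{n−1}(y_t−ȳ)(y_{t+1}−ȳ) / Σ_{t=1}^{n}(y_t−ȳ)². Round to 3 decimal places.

0.093

Mean ȳ = (18 + 20 + 20 + 15 + 18 + 17 + 13 + 17)/8 = 17.2500
Σ(y_t−ȳ)(y_{t+1}−ȳ) = (2.0625) + (7.5625) + (-6.1875) + (-1.6875) + (-0.1875) + (1.0625) + (1.0625) = 3.6875
Denominator Σ(y_t−ȳ)² = 39.5000
r_1 = 3.6875 / 39.5000 = 0.093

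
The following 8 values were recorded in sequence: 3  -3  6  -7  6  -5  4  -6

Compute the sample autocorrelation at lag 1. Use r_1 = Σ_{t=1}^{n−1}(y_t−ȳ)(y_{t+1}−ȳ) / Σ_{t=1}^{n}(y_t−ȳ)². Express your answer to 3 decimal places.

-0.858

Mean ȳ = (3 − 3 + 6 − 7 + 6 − 5 + 4 − 6)/8 = -0.2500
Deviations from mean: 3.2500, -2.7500, 6.2500, -6.7500, 6.2500, -4.7500, 4.2500, -5.7500
Σ(y_t−ȳ)(y_{t+1}−ȳ) = (-8.9375) + (-17.1875) + (-42.1875) + (-42.1875) + (-29.6875) + (-20.1875) + (-24.4375) = -184.8125
Denominator Σ(y_t−ȳ)² = 215.5000
r_1 = -184.8125 / 215.5000 = -0.858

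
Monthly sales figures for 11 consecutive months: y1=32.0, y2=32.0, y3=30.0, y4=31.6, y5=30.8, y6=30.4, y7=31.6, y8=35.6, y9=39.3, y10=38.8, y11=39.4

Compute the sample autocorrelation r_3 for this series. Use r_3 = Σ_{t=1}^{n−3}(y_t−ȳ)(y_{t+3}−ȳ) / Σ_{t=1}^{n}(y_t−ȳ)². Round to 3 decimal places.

Mean ȳ = (32.0 + 32.0 + 30.0 + 31.6 + 30.8 + 30.4 + 31.6 + 35.6 + 39.3 + 38.8 + 39.4)/11 = 33.7727
Numerator Σ_{t=1}^{8}(y_t−ȳ)(y_{t+3}−ȳ) = 1.8523
Denominator Σ(y_t−ȳ)² = 141.0018
r_3 = 1.8523 / 141.0018 = 0.013

0.013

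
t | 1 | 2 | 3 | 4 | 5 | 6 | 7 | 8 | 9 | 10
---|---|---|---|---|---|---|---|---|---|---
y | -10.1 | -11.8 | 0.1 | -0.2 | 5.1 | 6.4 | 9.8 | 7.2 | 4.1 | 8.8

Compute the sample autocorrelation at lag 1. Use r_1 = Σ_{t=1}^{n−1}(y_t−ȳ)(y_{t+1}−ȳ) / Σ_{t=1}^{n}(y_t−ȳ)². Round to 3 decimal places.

0.594

Mean ȳ = (-10.1 − 11.8 + 0.1 − 0.2 + 5.1 + 6.4 + 9.8 + 7.2 + 4.1 + 8.8)/10 = 1.9400
Numerator Σ_{t=1}^{9}(y_t−ȳ)(y_{t+1}−ȳ) = 304.5584
Denominator Σ(y_t−ȳ)² = 512.7640
r_1 = 304.5584 / 512.7640 = 0.594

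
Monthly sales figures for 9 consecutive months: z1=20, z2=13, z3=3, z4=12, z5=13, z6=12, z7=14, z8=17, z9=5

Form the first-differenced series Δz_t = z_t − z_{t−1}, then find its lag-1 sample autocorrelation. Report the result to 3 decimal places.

-0.111

First differences Δz: -7, -10, 9, 1, -1, 2, 3, -12
Mean of differences = -1.8750
Numerator Σ(Δz_t−Δz̄)(Δz_{t+1}−Δz̄) = -40.0156
Denominator Σ(Δz_t−Δz̄)² = 360.8750
r_1(Δz) = -40.0156 / 360.8750 = -0.111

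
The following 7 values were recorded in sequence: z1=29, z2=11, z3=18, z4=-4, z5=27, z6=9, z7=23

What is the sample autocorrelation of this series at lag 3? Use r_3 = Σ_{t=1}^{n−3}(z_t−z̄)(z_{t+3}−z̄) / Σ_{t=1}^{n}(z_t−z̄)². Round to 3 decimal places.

-0.571

Mean z̄ = (29 + 11 + 18 − 4 + 27 + 9 + 23)/7 = 16.1429
Deviations from mean: 12.8571, -5.1429, 1.8571, -20.1429, 10.8571, -7.1429, 6.8571
Σ(z_t−z̄)(z_{t+3}−z̄) = (-258.9796) + (-55.8367) + (-13.2653) + (-138.1224) = -466.2041
Denominator Σ(z_t−z̄)² = 816.8571
r_3 = -466.2041 / 816.8571 = -0.571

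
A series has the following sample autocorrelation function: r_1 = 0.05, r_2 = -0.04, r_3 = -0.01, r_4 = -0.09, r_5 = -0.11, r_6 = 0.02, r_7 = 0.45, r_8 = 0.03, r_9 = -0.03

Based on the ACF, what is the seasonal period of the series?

The largest autocorrelation is r_7 = 0.45; the remaining lags stay at or below 0.05.
The dominant spike at lag 7 indicates a seasonal period of 7.

7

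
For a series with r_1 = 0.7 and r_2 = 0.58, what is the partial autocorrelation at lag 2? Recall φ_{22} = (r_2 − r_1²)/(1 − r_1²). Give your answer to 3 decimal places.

0.176

φ_{22} = (r_2 − r_1²) / (1 − r_1²)
r_1² = (0.7)² = 0.49
Numerator = 0.58 − 0.4900 = 0.0900; denominator = 1 − 0.4900 = 0.5100
φ_{22} = 0.0900 / 0.5100 = 0.176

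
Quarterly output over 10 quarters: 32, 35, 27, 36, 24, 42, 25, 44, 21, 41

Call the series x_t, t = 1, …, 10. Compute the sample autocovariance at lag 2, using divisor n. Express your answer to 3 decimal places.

44.782

Mean x̄ = (32 + 35 + 27 + 36 + 24 + 42 + 25 + 44 + 21 + 41)/10 = 32.7000
Σ_{t=1}^{8}(x_t−x̄)(x_{t+2}−x̄) = 447.8200
γ_2 = 447.8200 / 10 = 44.782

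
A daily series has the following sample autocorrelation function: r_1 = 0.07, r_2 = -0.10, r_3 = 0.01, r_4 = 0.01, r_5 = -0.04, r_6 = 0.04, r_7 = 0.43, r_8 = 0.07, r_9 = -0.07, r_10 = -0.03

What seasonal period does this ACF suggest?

The largest autocorrelation is r_7 = 0.43; the remaining lags stay at or below 0.07.
The dominant spike at lag 7 indicates a seasonal period of 7.

7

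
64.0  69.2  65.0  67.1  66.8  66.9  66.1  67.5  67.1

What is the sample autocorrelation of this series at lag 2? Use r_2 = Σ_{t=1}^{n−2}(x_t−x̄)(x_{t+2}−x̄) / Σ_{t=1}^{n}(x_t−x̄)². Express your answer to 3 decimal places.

0.295

Mean x̄ = (64.0 + 69.2 + 65.0 + 67.1 + 66.8 + 66.9 + 66.1 + 67.5 + 67.1)/9 = 66.6333
Σ(x_t−x̄)(x_{t+2}−x̄) = (4.3011) + (1.1978) + (-0.2722) + (0.1244) + (-0.0889) + (0.2311) + (-0.2489) = 5.2444
Denominator Σ(x_t−x̄)² = 17.7600
r_2 = 5.2444 / 17.7600 = 0.295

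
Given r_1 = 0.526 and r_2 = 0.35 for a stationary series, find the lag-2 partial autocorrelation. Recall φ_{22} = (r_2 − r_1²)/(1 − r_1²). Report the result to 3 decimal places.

φ_{22} = (r_2 − r_1²) / (1 − r_1²)
r_1² = (0.526)² = 0.276676
Numerator = 0.35 − 0.2767 = 0.0733; denominator = 1 − 0.2767 = 0.7233
φ_{22} = 0.0733 / 0.7233 = 0.101

0.101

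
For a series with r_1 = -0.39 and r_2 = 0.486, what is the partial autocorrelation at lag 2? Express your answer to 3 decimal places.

0.394

φ_{22} = (r_2 − r_1²) / (1 − r_1²)
r_1² = (-0.39)² = 0.1521
Numerator = 0.486 − 0.1521 = 0.3339; denominator = 1 − 0.1521 = 0.8479
φ_{22} = 0.3339 / 0.8479 = 0.394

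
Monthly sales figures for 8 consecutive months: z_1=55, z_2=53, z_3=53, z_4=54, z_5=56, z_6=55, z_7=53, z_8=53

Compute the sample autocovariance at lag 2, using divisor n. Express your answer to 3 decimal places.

Mean z̄ = (55 + 53 + 53 + 54 + 56 + 55 + 53 + 53)/8 = 54.0000
Deviations: 1.0000, -1.0000, -1.0000, 0.0000, 2.0000, 1.0000, -1.0000, -1.0000
Σ_{t=1}^{6}(z_t−z̄)(z_{t+2}−z̄) = -6.0000
γ_2 = -6.0000 / 8 = -0.750

-0.750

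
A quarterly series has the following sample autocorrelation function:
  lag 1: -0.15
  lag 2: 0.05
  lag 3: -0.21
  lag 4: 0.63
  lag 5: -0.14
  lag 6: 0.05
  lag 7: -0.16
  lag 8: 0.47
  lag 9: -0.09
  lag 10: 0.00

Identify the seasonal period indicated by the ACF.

4

The largest autocorrelation is r_4 = 0.63, with a weaker echo at lag 8 (0.47); the remaining lags stay at or below 0.05.
The dominant spike at lag 4 indicates a seasonal period of 4.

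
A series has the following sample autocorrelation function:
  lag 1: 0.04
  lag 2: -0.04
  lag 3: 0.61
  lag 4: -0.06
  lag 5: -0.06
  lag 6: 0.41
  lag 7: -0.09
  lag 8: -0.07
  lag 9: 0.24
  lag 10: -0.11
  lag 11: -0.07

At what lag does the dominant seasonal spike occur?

3

The largest autocorrelation is r_3 = 0.61, with weaker echoes at lags 6 (0.41) and 9 (0.24); the remaining lags stay at or below 0.04.
The dominant spike at lag 3 indicates a seasonal period of 3.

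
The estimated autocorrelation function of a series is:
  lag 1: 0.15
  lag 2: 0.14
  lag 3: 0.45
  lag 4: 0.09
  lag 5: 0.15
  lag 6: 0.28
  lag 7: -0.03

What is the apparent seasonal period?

3

The largest autocorrelation is r_3 = 0.45, with a weaker echo at lag 6 (0.28); the remaining lags stay at or below 0.15.
The dominant spike at lag 3 indicates a seasonal period of 3.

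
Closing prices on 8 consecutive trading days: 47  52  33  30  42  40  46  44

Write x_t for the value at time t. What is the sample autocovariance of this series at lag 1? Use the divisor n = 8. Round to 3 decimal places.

Mean x̄ = (47 + 52 + 33 + 30 + 42 + 40 + 46 + 44)/8 = 41.7500
Deviations: 5.2500, 10.2500, -8.7500, -11.7500, 0.2500, -1.7500, 4.2500, 2.2500
Σ_{t=1}^{7}(x_t−x̄)(x_{t+1}−x̄) = 65.6875
γ_1 = 65.6875 / 8 = 8.211

8.211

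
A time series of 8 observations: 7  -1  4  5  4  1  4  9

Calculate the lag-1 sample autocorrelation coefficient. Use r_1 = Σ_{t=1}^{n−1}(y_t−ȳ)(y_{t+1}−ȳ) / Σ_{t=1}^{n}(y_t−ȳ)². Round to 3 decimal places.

Mean ȳ = (7 − 1 + 4 + 5 + 4 + 1 + 4 + 9)/8 = 4.1250
Deviations from mean: 2.8750, -5.1250, -0.1250, 0.8750, -0.1250, -3.1250, -0.1250, 4.8750
Σ(y_t−ȳ)(y_{t+1}−ȳ) = (-14.7344) + (0.6406) + (-0.1094) + (-0.1094) + (0.3906) + (0.3906) + (-0.6094) = -14.1406
Denominator Σ(y_t−ȳ)² = 68.8750
r_1 = -14.1406 / 68.8750 = -0.205

-0.205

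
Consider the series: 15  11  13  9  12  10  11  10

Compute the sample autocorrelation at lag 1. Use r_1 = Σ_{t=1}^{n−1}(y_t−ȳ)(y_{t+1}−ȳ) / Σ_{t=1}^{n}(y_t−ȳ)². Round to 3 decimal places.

Mean ȳ = (15 + 11 + 13 + 9 + 12 + 10 + 11 + 10)/8 = 11.3750
Deviations from mean: 3.6250, -0.3750, 1.6250, -2.3750, 0.6250, -1.3750, -0.3750, -1.3750
Σ(y_t−ȳ)(y_{t+1}−ȳ) = (-1.3594) + (-0.6094) + (-3.8594) + (-1.4844) + (-0.8594) + (0.5156) + (0.5156) = -7.1406
Denominator Σ(y_t−ȳ)² = 25.8750
r_1 = -7.1406 / 25.8750 = -0.276

-0.276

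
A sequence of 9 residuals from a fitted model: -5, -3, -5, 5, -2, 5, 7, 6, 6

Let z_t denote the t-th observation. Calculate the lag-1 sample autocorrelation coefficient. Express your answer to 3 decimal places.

0.355

Mean z̄ = (-5 − 3 − 5 + 5 − 2 + 5 + 7 + 6 + 6)/9 = 1.5556
Numerator Σ_{t=1}^{8}(z_t−z̄)(z_{t+1}−z̄) = 75.3580
Denominator Σ(z_t−z̄)² = 212.2222
r_1 = 75.3580 / 212.2222 = 0.355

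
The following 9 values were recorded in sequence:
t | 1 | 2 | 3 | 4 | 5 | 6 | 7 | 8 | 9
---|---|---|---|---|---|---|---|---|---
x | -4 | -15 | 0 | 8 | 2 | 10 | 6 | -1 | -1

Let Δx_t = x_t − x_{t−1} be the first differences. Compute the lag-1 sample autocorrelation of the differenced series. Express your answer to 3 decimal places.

-0.262

First differences Δx: -11, 15, 8, -6, 8, -4, -7, 0
Mean of differences = 0.3750
Numerator Σ(Δx_t−Δx̄)(Δx_{t+1}−Δx̄) = -150.3906
Denominator Σ(Δx_t−Δx̄)² = 573.8750
r_1(Δx) = -150.3906 / 573.8750 = -0.262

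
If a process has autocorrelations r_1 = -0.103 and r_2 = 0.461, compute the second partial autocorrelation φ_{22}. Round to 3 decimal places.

φ_{22} = (r_2 − r_1²) / (1 − r_1²)
r_1² = (-0.103)² = 0.010609
Numerator = 0.461 − 0.0106 = 0.4504; denominator = 1 − 0.0106 = 0.9894
φ_{22} = 0.4504 / 0.9894 = 0.455

0.455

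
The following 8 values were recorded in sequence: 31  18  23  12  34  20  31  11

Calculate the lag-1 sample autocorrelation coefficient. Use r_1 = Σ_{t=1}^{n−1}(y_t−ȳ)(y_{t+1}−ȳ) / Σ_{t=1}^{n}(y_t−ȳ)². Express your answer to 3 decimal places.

-0.576

Mean ȳ = (31 + 18 + 23 + 12 + 34 + 20 + 31 + 11)/8 = 22.5000
Σ(y_t−ȳ)(y_{t+1}−ȳ) = (-38.2500) + (-2.2500) + (-5.2500) + (-120.7500) + (-28.7500) + (-21.2500) + (-97.7500) = -314.2500
Denominator Σ(y_t−ȳ)² = 546.0000
r_1 = -314.2500 / 546.0000 = -0.576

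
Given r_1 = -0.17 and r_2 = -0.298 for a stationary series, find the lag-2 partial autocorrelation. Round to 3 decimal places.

-0.337

φ_{22} = (r_2 − r_1²) / (1 − r_1²)
r_1² = (-0.17)² = 0.0289
Numerator = -0.298 − 0.0289 = -0.3269; denominator = 1 − 0.0289 = 0.9711
φ_{22} = -0.3269 / 0.9711 = -0.337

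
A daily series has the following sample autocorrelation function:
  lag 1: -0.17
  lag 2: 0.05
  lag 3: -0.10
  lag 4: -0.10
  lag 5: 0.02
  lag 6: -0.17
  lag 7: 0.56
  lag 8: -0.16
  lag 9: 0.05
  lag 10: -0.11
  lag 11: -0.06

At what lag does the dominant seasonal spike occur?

The largest autocorrelation is r_7 = 0.56; the remaining lags stay at or below 0.05.
The dominant spike at lag 7 indicates a seasonal period of 7.

7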